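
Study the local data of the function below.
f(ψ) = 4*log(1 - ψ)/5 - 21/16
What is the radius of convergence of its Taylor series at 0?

The radius of convergence is 1.

Branch term (4/5)*log(1 - ψ/(1)): its argument vanishes at ψ = 1, a logarithmic branch point, modulus 1.
The radius of convergence is the smallest modulus among the singular points: 1.


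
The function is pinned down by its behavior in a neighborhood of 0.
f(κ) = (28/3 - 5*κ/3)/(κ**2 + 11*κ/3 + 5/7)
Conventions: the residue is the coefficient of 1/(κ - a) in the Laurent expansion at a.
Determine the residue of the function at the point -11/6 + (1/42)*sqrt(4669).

The residue is -5/6 + (223/4002)*sqrt(4669).

The factor κ**2 + 11*κ/3 + 5/7 splits as (κ - a)(κ - a') with a = -11/6 + (1/42)*sqrt(4669), a' = -11/6 - (1/42)*sqrt(4669). At the order-1 pole a set g(κ) = (κ - a)*f(κ) = [28/3 - 5*κ/3] / (κ - a').
Simple pole: residue = g(a) at a = -11/6 + (1/42)*sqrt(4669), which is -5/6 + (223/4002)*sqrt(4669).


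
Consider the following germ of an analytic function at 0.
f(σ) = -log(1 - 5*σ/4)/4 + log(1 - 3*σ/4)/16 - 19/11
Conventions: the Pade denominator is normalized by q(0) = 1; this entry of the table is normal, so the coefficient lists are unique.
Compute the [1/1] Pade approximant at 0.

The Pade approximant has numerator coefficients [-19/11, 17011/11968]; denominator coefficients [1, -91/136].

Taylor coefficients needed (expand at 0): a_0 = -19/11, a_1 = 17/64, a_2 = 91/512.
Write the denominator as Q(σ) = 1 + q1*σ. Requiring Q*f - P = O(σ^3) with deg P <= 1 kills the coefficients of σ^2..σ^2 in Q*f:
  σ^2: a_2 + q1*a_1 = 0, i.e. 91/512 + (17/64)*q1 = 0.
Solving this linear system: q1 = -91/136.
The numerator is Q*f truncated at degree 1: P0 = a_0 = -19/11; P1 = a_1 + q1*a_0 = 17011/11968.


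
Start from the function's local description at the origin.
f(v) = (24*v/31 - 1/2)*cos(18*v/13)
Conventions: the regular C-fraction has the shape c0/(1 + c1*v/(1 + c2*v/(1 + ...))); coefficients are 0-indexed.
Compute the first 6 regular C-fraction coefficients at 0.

Taylor coefficients (expand at 0): a_0 = -1/2, a_1 = 24/31, a_2 = 81/169, a_3 = -3888/5239, a_4 = -2187/28561, a_5 = 104976/885391.
c0 = a_0 = -1/2. Peel one level at a time: if S = 1 + c*v/S' with S'(0) = 1, then c is the v-coefficient of S and S' = c*v/(S - 1).
S_1 = c0/f = 1 + (48/31)*v + (545058/162409)*v^2 + ...; c1 = 48/31.
S_2 = c1*v/(S_1 - 1) = 1 + (-90843/41912)*v + (2452761/1827904)*v^2 + ...; c2 = -90843/41912.
S_3 = c2*v/(S_2 - 1) = 1 + (837/1352)*v + (-1167615/5117489)*v^2 + ...; c3 = 837/1352.
S_4 = c3*v/(S_3 - 1) = 1 + (11160/30281)*v + (-398710080/916938961)*v^2 + ...; c4 = 11160/30281.
S_5 = c4*v/(S_4 - 1) = 1 + (1107528/938711)*v + ...; c5 = 1107528/938711.

The regular C-fraction coefficients are [-1/2, 48/31, -90843/41912, 837/1352, 11160/30281, 1107528/938711].


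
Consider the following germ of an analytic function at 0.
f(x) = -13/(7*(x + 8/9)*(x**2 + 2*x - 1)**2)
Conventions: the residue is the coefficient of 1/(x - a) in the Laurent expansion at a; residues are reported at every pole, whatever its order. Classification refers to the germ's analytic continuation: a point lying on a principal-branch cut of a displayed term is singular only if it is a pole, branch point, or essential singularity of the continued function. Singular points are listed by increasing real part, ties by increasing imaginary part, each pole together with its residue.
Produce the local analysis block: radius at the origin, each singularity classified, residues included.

Radius of convergence at 0: -1 + sqrt(2).
At -1 - sqrt(2): a pole of order 2; residue 85293/362894 - (56745/2903152)*sqrt(2).
At -8/9: a pole of order 1; residue -85293/181447.
At -1 + sqrt(2): a pole of order 2; residue 85293/362894 + (56745/2903152)*sqrt(2).

Denominator factor (x**2 + 2*x - 1)^2: discriminant 8, real irrational roots -1 + sqrt(2) and -1 - sqrt(2); poles of order 2, moduli -1 + sqrt(2) and 1 + sqrt(2).
Denominator factor (x + 8/9): pole of order 1 at -8/9, modulus 8/9.
The radius of convergence is the smallest modulus among the singular points: -1 + sqrt(2).
The factor x**2 + 2*x - 1 splits as (x - a)(x - a') with a = -1 - sqrt(2), a' = -1 + sqrt(2). At the order-2 pole a set g(x) = (x - a)^2*f(x) = [-13/(7*(x + 8/9))] / (x - a')^2.
Order-2 pole: residue = g'(a); g'(-1 - sqrt(2)) = 85293/362894 - (56745/2903152)*sqrt(2), so the residue is 85293/362894 - (56745/2903152)*sqrt(2).
At the order-1 pole -8/9 set g(x) = (x - (-8/9))*f(x) = -13/(7*(x**2 + 2*x - 1)**2).
Simple pole: residue = g(a) at a = -8/9, which is -85293/181447.
The factor x**2 + 2*x - 1 splits as (x - a)(x - a') with a = -1 + sqrt(2), a' = -1 - sqrt(2). At the order-2 pole a set g(x) = (x - a)^2*f(x) = [-13/(7*(x + 8/9))] / (x - a')^2.
Order-2 pole: residue = g'(a); g'(-1 + sqrt(2)) = 85293/362894 + (56745/2903152)*sqrt(2), so the residue is 85293/362894 + (56745/2903152)*sqrt(2).
List the singular points by increasing real part (a conjugate pair: the negative imaginary part first).


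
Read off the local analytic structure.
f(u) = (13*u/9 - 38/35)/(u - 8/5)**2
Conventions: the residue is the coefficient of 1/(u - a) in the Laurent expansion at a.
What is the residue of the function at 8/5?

At the order-2 pole 8/5 set g(u) = (u - (8/5))^2*f(u) = 13*u/9 - 38/35.
Order-2 pole: residue = g'(a); g'(8/5) = 13/9, so the residue is 13/9.

The residue is 13/9.


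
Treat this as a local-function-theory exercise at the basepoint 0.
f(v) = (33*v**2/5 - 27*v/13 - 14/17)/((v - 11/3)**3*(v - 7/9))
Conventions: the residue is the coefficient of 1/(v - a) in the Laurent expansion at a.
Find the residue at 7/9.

At the order-1 pole 7/9 set g(v) = (v - (7/9))*f(v) = (33*v**2/5 - 27*v/13 - 14/17)/(v - 11/3)**3.
Simple pole: residue = g(a) at a = 7/9, which is -625779/9710740.

The residue is -625779/9710740.


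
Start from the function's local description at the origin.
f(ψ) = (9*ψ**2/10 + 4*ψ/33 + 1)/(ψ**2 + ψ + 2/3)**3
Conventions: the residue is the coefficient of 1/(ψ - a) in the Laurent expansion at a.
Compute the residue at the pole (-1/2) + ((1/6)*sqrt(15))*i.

The residue is -((7659/13750)*sqrt(15))*i.

The factor ψ**2 + ψ + 2/3 splits as (ψ - a)(ψ - a') with a = (-1/2) + ((1/6)*sqrt(15))*i, a' = (-1/2) - ((1/6)*sqrt(15))*i. At the order-3 pole a set g(ψ) = (ψ - a)^3*f(ψ) = [9*ψ**2/10 + 4*ψ/33 + 1] / (ψ - a')^3.
Order-3 pole: residue = g''(a)/2; g''((-1/2) + ((1/6)*sqrt(15))*i) = -((7659/6875)*sqrt(15))*i, so the residue is -((7659/13750)*sqrt(15))*i.


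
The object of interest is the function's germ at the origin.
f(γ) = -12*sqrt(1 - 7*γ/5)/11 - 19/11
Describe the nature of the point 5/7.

The term (-12/11)*sqrt(1 - γ/(5/7)) has argument 1 - 5/7/(5/7) = 0 at 5/7: a square-root (algebraic, two-sheeted) branch point; the remaining terms are analytic or single-valued there.

The point is an algebraic (square-root) branch point.


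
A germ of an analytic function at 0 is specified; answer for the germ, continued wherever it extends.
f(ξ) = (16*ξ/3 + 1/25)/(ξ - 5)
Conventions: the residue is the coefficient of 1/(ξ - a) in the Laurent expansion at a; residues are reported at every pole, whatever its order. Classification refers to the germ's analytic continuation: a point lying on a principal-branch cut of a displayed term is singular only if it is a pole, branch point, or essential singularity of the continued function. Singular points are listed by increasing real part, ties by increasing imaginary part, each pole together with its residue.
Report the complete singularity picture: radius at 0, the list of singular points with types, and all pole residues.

Radius of convergence at 0: 5.
At 5: a pole of order 1; residue 2003/75.

Denominator factor (ξ - 5): pole of order 1 at 5, modulus 5.
The radius of convergence is the smallest modulus among the singular points: 5.
At the order-1 pole 5 set g(ξ) = (ξ - (5))*f(ξ) = 16*ξ/3 + 1/25.
Simple pole: residue = g(a) at a = 5, which is 2003/75.


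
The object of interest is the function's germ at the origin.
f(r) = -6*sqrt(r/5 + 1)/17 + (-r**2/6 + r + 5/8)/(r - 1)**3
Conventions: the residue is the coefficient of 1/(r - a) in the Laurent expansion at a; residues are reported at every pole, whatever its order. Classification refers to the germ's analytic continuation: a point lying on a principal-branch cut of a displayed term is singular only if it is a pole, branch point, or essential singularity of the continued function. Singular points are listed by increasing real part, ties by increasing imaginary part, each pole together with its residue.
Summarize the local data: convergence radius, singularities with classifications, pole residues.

Denominator factor (r - 1)^3: pole of order 3 at 1, modulus 1.
Branch term (-6/17)*sqrt(1 - r/(-5)): its argument vanishes at r = -5, a square-root branch point, modulus 5.
The radius of convergence is the smallest modulus among the singular points: 1.
The branch term is analytic at 1 and contributes nothing to the residue; only the rational part matters.
At the order-3 pole 1 set g(r) = (r - (1))^3*(rational part) = -r**2/6 + r + 5/8.
Order-3 pole: residue = g''(a)/2; g''(1) = -1/3, so the residue is -1/6.
List the singular points by increasing real part (a conjugate pair: the negative imaginary part first).

Radius of convergence at 0: 1.
At -5: an algebraic (square-root) branch point.
At 1: a pole of order 3; residue -1/6.


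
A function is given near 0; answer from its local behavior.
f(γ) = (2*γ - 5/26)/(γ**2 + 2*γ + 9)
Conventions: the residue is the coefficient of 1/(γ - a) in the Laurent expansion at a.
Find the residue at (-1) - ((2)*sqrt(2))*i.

The factor γ**2 + 2*γ + 9 splits as (γ - a)(γ - a') with a = (-1) - ((2)*sqrt(2))*i, a' = (-1) + ((2)*sqrt(2))*i. At the order-1 pole a set g(γ) = (γ - a)*f(γ) = [2*γ - 5/26] / (γ - a').
Simple pole: residue = g(a) at a = (-1) - ((2)*sqrt(2))*i, which is (1) - ((57/208)*sqrt(2))*i.

The residue is (1) - ((57/208)*sqrt(2))*i.


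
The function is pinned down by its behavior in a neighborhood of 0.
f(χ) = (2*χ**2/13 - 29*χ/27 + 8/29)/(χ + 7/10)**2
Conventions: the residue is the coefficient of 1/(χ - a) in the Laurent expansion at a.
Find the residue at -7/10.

The residue is -2263/1755.

At the order-2 pole -7/10 set g(χ) = (χ - (-7/10))^2*f(χ) = 2*χ**2/13 - 29*χ/27 + 8/29.
Order-2 pole: residue = g'(a); g'(-7/10) = -2263/1755, so the residue is -2263/1755.


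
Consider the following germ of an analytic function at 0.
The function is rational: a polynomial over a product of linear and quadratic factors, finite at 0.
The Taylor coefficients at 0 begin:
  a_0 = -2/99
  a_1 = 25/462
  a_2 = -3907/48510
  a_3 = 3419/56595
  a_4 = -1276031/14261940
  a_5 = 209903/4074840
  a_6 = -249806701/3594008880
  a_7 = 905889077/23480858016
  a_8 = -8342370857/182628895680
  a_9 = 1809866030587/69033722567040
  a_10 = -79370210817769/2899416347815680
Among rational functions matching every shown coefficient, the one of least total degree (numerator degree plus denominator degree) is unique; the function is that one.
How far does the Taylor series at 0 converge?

No rational of total degree below 9 reproduces all 11 coefficients; solving the [2/7] Pade equations on them gives f(χ) = (-33*χ**2/10 + 3*χ - 12/11)/((χ - 2)*(χ**2 - 3*χ/7 - 3)**3), whose expansion matches every shown term.
Denominator factor (χ - 2): pole of order 1 at 2, modulus 2.
Denominator factor (χ**2 - 3*χ/7 - 3)^3: discriminant 597/49, real irrational roots 3/14 + (1/14)*sqrt(597) and 3/14 - (1/14)*sqrt(597); poles of order 3, moduli 3/14 + (1/14)*sqrt(597) and -3/14 + (1/14)*sqrt(597).
The radius of convergence is the smallest modulus among the singular points: -3/14 + (1/14)*sqrt(597).

The radius of convergence is -3/14 + (1/14)*sqrt(597).


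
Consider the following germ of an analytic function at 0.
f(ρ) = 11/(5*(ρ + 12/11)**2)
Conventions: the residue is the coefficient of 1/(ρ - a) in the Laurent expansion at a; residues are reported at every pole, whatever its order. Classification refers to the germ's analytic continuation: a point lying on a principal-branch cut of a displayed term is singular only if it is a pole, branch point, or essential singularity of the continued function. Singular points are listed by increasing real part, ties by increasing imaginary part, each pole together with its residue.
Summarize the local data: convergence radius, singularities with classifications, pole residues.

Radius of convergence at 0: 12/11.
At -12/11: a pole of order 2; residue 0.

Denominator factor (ρ + 12/11)^2: pole of order 2 at -12/11, modulus 12/11.
The radius of convergence is the smallest modulus among the singular points: 12/11.
At the order-2 pole -12/11 set g(ρ) = (ρ - (-12/11))^2*f(ρ) = 11/5.
Order-2 pole: residue = g'(a); g'(-12/11) = 0, so the residue is 0.


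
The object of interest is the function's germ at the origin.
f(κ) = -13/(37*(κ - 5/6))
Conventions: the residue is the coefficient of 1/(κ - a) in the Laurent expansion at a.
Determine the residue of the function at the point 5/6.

At the order-1 pole 5/6 set g(κ) = (κ - (5/6))*f(κ) = -13/37.
Simple pole: residue = g(a) at a = 5/6, which is -13/37.

The residue is -13/37.


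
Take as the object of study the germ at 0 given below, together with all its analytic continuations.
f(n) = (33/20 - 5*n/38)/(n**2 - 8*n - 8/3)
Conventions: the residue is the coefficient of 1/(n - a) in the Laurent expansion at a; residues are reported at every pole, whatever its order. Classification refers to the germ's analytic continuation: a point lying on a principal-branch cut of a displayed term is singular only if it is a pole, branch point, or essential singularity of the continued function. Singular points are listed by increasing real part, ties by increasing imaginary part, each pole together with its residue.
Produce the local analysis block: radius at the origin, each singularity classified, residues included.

Denominator factor (n**2 - 8*n - 8/3): discriminant 224/3, real irrational roots 4 + (2/3)*sqrt(42) and 4 - (2/3)*sqrt(42); poles of order 1, moduli 4 + (2/3)*sqrt(42) and -4 + (2/3)*sqrt(42).
The radius of convergence is the smallest modulus among the singular points: -4 + (2/3)*sqrt(42).
The factor n**2 - 8*n - 8/3 splits as (n - a)(n - a') with a = 4 - (2/3)*sqrt(42), a' = 4 + (2/3)*sqrt(42). At the order-1 pole a set g(n) = (n - a)*f(n) = [33/20 - 5*n/38] / (n - a').
Simple pole: residue = g(a) at a = 4 - (2/3)*sqrt(42), which is -5/76 - (61/3040)*sqrt(42).
The factor n**2 - 8*n - 8/3 splits as (n - a)(n - a') with a = 4 + (2/3)*sqrt(42), a' = 4 - (2/3)*sqrt(42). At the order-1 pole a set g(n) = (n - a)*f(n) = [33/20 - 5*n/38] / (n - a').
Simple pole: residue = g(a) at a = 4 + (2/3)*sqrt(42), which is -5/76 + (61/3040)*sqrt(42).
List the singular points by increasing real part (a conjugate pair: the negative imaginary part first).

Radius of convergence at 0: -4 + (2/3)*sqrt(42).
At 4 - (2/3)*sqrt(42): a pole of order 1; residue -5/76 - (61/3040)*sqrt(42).
At 4 + (2/3)*sqrt(42): a pole of order 1; residue -5/76 + (61/3040)*sqrt(42).


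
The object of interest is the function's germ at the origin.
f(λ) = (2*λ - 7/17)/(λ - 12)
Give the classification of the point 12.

The point is a pole of order 1.

The denominator factor λ - 12 vanishes at 12 and appears to the power 1; the numerator there equals 401/17, nonzero, and no other factor vanishes.
Hence a pole whose order is the multiplicity, 1.


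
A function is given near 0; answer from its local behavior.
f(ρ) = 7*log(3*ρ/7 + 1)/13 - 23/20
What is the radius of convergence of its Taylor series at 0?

Branch term (7/13)*log(1 - ρ/(-7/3)): its argument vanishes at ρ = -7/3, a logarithmic branch point, modulus 7/3.
The radius of convergence is the smallest modulus among the singular points: 7/3.

The radius of convergence is 7/3.


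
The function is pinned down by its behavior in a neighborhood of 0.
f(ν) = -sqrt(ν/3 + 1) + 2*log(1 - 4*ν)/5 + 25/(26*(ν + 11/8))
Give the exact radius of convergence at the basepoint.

Denominator factor (ν + 11/8): pole of order 1 at -11/8, modulus 11/8.
Branch term (2/5)*log(1 - ν/(1/4)): its argument vanishes at ν = 1/4, a logarithmic branch point, modulus 1/4.
Branch term (-1)*sqrt(1 - ν/(-3)): its argument vanishes at ν = -3, a square-root branch point, modulus 3.
The radius of convergence is the smallest modulus among the singular points: 1/4.

The radius of convergence is 1/4.


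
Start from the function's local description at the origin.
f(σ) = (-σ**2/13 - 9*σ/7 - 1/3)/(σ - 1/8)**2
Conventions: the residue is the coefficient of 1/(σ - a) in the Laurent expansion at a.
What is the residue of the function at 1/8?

At the order-2 pole 1/8 set g(σ) = (σ - (1/8))^2*f(σ) = -σ**2/13 - 9*σ/7 - 1/3.
Order-2 pole: residue = g'(a); g'(1/8) = -475/364, so the residue is -475/364.

The residue is -475/364.


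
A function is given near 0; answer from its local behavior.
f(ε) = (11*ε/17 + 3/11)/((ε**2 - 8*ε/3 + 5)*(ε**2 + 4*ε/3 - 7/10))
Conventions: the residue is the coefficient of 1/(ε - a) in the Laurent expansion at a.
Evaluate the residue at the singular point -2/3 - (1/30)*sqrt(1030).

The factor ε**2 + 4*ε/3 - 7/10 splits as (ε - a)(ε - a') with a = -2/3 - (1/30)*sqrt(1030), a' = -2/3 + (1/30)*sqrt(1030). At the order-1 pole a set g(ε) = (ε - a)*f(ε) = [(11*ε/17 + 3/11)/(ε**2 - 8*ε/3 + 5)] / (ε - a').
Simple pole: residue = g(a) at a = -2/3 - (1/30)*sqrt(1030), which is 14895/322201 - (15285/33186703)*sqrt(1030).

The residue is 14895/322201 - (15285/33186703)*sqrt(1030).


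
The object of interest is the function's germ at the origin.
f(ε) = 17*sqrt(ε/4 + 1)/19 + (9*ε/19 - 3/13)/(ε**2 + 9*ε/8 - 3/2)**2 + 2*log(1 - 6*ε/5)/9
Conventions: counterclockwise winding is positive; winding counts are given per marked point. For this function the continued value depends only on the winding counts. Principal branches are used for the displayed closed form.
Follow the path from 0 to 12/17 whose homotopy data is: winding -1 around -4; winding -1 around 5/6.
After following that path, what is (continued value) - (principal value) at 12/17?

Continued minus principal equals (-(4/19)*sqrt(85)) - ((4/9)*pi)*i.

The rational part is single-valued and drops out of the difference; each branch term changes only by its own monodromy.
(17/19)*sqrt(1 - ε/(-4)): winding -1 is odd, the square root flips sign, contributing -2*(17/19)*sqrt(1 - (12/17)/(-4)) = -2*(17/19)*sqrt(20/17) = -(4/19)*sqrt(85).
(2/9)*log(1 - ε/(5/6)): each positive loop around 5/6 adds 2*pi*i to the log, so winding -1 contributes (2/9)*(-1)*2*pi*i = -(4/9)*pi*i.
Summing the contributions at ε = 12/17 gives (-(4/19)*sqrt(85)) - ((4/9)*pi)*i.


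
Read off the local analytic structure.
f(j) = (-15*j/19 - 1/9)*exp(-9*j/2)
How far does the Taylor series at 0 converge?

The factor exp(-9*j/2) is entire and contributes no finite singular point.
The polynomial part has no poles.
No finite singular points: the Taylor series at 0 converges everywhere.

The radius of convergence is infinite.


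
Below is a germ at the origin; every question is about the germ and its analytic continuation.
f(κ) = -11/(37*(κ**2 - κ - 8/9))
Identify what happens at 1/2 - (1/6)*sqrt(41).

The point is a pole of order 1.

The denominator factor κ**2 - κ - 8/9 vanishes at 1/2 - (1/6)*sqrt(41) and appears to the power 1; the numerator there equals -11/37, nonzero, and no other factor vanishes.
Hence a pole whose order is the multiplicity, 1.


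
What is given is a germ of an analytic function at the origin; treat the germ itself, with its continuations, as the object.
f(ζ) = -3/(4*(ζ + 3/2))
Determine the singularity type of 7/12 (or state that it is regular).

The point is a regular point.

Denominator factors: ζ + 3/2 = 25/12 at ζ = 7/12 — none vanishes.
So the germ continues analytically to 7/12.


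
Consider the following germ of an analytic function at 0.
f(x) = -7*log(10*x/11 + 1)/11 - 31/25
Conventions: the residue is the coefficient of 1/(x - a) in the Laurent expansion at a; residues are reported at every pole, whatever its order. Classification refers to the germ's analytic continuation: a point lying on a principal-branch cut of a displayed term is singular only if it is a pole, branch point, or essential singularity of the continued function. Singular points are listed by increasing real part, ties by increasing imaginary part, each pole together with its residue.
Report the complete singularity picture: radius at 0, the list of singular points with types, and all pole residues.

Branch term (-7/11)*log(1 - x/(-11/10)): its argument vanishes at x = -11/10, a logarithmic branch point, modulus 11/10.
The radius of convergence is the smallest modulus among the singular points: 11/10.

Radius of convergence at 0: 11/10.
At -11/10: a logarithmic branch point.


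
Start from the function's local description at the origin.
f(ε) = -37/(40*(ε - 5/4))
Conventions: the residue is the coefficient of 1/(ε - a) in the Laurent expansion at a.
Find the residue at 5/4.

The residue is -37/40.

At the order-1 pole 5/4 set g(ε) = (ε - (5/4))*f(ε) = -37/40.
Simple pole: residue = g(a) at a = 5/4, which is -37/40.


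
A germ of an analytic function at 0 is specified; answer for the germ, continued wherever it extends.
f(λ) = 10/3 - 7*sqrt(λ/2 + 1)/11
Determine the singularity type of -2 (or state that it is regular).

The point is an algebraic (square-root) branch point.

The term (-7/11)*sqrt(1 - λ/(-2)) has argument 1 - -2/(-2) = 0 at -2: a square-root (algebraic, two-sheeted) branch point; the remaining terms are analytic or single-valued there.


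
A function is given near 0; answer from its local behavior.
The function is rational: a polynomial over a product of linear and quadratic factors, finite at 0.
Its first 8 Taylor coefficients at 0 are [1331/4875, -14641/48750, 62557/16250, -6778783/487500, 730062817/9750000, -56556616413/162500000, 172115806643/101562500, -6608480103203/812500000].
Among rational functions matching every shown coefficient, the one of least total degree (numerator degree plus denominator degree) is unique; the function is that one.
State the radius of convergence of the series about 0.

No rational of total degree below 5 reproduces all 8 coefficients; solving the [0/5] Pade equations on them gives f(n) = 4/(39*(n - 10/11)**3*(n**2 - 11*n/5 - 1/2)), whose expansion matches every shown term.
Denominator factor (n**2 - 11*n/5 - 1/2): discriminant 171/25, real irrational roots 11/10 + (3/10)*sqrt(19) and 11/10 - (3/10)*sqrt(19); poles of order 1, moduli 11/10 + (3/10)*sqrt(19) and -11/10 + (3/10)*sqrt(19).
Denominator factor (n - 10/11)^3: pole of order 3 at 10/11, modulus 10/11.
The radius of convergence is the smallest modulus among the singular points: -11/10 + (3/10)*sqrt(19).

The radius of convergence is -11/10 + (3/10)*sqrt(19).


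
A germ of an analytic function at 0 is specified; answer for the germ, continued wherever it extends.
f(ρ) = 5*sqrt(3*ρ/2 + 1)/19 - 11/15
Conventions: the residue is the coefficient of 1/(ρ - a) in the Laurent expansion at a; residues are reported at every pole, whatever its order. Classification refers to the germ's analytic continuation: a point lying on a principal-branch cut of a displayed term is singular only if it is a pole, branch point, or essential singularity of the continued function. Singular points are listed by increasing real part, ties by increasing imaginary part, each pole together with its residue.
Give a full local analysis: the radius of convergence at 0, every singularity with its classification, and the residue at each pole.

Radius of convergence at 0: 2/3.
At -2/3: an algebraic (square-root) branch point.

Branch term (5/19)*sqrt(1 - ρ/(-2/3)): its argument vanishes at ρ = -2/3, a square-root branch point, modulus 2/3.
The radius of convergence is the smallest modulus among the singular points: 2/3.


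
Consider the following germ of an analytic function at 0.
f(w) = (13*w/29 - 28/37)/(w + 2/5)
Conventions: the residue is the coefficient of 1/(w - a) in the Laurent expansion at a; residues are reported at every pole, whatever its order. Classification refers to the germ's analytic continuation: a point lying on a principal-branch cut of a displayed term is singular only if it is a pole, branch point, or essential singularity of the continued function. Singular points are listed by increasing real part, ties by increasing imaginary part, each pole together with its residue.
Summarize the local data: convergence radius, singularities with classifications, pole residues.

Denominator factor (w + 2/5): pole of order 1 at -2/5, modulus 2/5.
The radius of convergence is the smallest modulus among the singular points: 2/5.
At the order-1 pole -2/5 set g(w) = (w - (-2/5))*f(w) = 13*w/29 - 28/37.
Simple pole: residue = g(a) at a = -2/5, which is -5022/5365.

Radius of convergence at 0: 2/5.
At -2/5: a pole of order 1; residue -5022/5365.


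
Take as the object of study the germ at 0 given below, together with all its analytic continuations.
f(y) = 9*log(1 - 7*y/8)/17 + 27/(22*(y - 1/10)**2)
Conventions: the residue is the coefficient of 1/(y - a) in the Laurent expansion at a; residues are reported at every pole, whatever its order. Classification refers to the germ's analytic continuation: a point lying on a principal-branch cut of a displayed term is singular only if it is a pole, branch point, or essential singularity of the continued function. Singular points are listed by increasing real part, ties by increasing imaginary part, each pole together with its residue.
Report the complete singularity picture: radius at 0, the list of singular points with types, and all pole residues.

Denominator factor (y - 1/10)^2: pole of order 2 at 1/10, modulus 1/10.
Branch term (9/17)*log(1 - y/(8/7)): its argument vanishes at y = 8/7, a logarithmic branch point, modulus 8/7.
The radius of convergence is the smallest modulus among the singular points: 1/10.
The branch term is analytic at 1/10 and contributes nothing to the residue; only the rational part matters.
At the order-2 pole 1/10 set g(y) = (y - (1/10))^2*(rational part) = 27/22.
Order-2 pole: residue = g'(a); g'(1/10) = 0, so the residue is 0.
List the singular points by increasing real part (a conjugate pair: the negative imaginary part first).

Radius of convergence at 0: 1/10.
At 1/10: a pole of order 2; residue 0.
At 8/7: a logarithmic branch point.


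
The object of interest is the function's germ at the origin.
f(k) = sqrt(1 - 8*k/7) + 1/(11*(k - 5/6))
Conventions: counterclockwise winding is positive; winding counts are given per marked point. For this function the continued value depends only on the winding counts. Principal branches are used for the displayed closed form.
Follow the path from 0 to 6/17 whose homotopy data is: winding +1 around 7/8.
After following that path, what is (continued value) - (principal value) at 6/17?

The rational part is single-valued and drops out of the difference; each branch term changes only by its own monodromy.
(1)*sqrt(1 - k/(7/8)): winding +1 is odd, the square root flips sign, contributing -2*(1)*sqrt(1 - (6/17)/(7/8)) = -2*(1)*sqrt(71/119) = -(2/119)*sqrt(8449).
Summing the contributions at k = 6/17 gives -(2/119)*sqrt(8449).

Continued minus principal equals -(2/119)*sqrt(8449).


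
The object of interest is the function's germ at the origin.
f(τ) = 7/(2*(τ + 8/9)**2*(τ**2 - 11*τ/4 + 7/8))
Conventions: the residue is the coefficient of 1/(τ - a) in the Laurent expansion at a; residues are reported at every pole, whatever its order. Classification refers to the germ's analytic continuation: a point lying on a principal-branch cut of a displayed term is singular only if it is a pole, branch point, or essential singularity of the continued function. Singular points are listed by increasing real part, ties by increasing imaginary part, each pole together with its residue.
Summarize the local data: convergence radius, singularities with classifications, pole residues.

Denominator factor (τ**2 - 11*τ/4 + 7/8): discriminant 65/16, real irrational roots 11/8 + (1/8)*sqrt(65) and 11/8 - (1/8)*sqrt(65); poles of order 1, moduli 11/8 + (1/8)*sqrt(65) and 11/8 - (1/8)*sqrt(65).
Denominator factor (τ + 8/9)^2: pole of order 2 at -8/9, modulus 8/9.
The radius of convergence is the smallest modulus among the singular points: 11/8 - (1/8)*sqrt(65).
At the order-2 pole -8/9 set g(τ) = (τ - (-8/9))^2*f(τ) = 7/(2*(τ**2 - 11*τ/4 + 7/8)).
Order-2 pole: residue = g'(a); g'(-8/9) = 6654312/7091569, so the residue is 6654312/7091569.
The factor τ**2 - 11*τ/4 + 7/8 splits as (τ - a)(τ - a') with a = 11/8 - (1/8)*sqrt(65), a' = 11/8 + (1/8)*sqrt(65). At the order-1 pole a set g(τ) = (τ - a)*f(τ) = [7/(2*(τ + 8/9)**2)] / (τ - a').
Simple pole: residue = g(a) at a = 11/8 - (1/8)*sqrt(65), which is -3327156/7091569 - (36099756/460951985)*sqrt(65).
The factor τ**2 - 11*τ/4 + 7/8 splits as (τ - a)(τ - a') with a = 11/8 + (1/8)*sqrt(65), a' = 11/8 - (1/8)*sqrt(65). At the order-1 pole a set g(τ) = (τ - a)*f(τ) = [7/(2*(τ + 8/9)**2)] / (τ - a').
Simple pole: residue = g(a) at a = 11/8 + (1/8)*sqrt(65), which is -3327156/7091569 + (36099756/460951985)*sqrt(65).
List the singular points by increasing real part (a conjugate pair: the negative imaginary part first).

Radius of convergence at 0: 11/8 - (1/8)*sqrt(65).
At -8/9: a pole of order 2; residue 6654312/7091569.
At 11/8 - (1/8)*sqrt(65): a pole of order 1; residue -3327156/7091569 - (36099756/460951985)*sqrt(65).
At 11/8 + (1/8)*sqrt(65): a pole of order 1; residue -3327156/7091569 + (36099756/460951985)*sqrt(65).


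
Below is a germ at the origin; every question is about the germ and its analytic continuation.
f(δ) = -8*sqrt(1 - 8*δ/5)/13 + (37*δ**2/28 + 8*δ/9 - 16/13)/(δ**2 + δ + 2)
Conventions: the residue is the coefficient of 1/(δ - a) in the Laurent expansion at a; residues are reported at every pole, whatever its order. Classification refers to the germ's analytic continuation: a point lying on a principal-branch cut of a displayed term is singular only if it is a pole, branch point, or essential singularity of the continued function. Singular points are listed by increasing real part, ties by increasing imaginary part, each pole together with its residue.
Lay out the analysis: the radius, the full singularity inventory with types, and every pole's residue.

Denominator factor (δ**2 + δ + 2): discriminant -7, complex-conjugate roots (-1/2) + ((1/2)*sqrt(7))*i and (-1/2) - ((1/2)*sqrt(7))*i; poles of order 1, moduli sqrt(2) and sqrt(2).
Branch term (-8/13)*sqrt(1 - δ/(5/8)): its argument vanishes at δ = 5/8, a square-root branch point, modulus 5/8.
The radius of convergence is the smallest modulus among the singular points: 5/8.
The branch term is analytic at (-1/2) - ((1/2)*sqrt(7))*i and contributes nothing to the residue; only the rational part matters.
The factor δ**2 + δ + 2 splits as (δ - a)(δ - a') with a = (-1/2) - ((1/2)*sqrt(7))*i, a' = (-1/2) + ((1/2)*sqrt(7))*i. At the order-1 pole a set g(δ) = (δ - a)*(rational part) = [37*δ**2/28 + 8*δ/9 - 16/13] / (δ - a').
Simple pole: residue = g(a) at a = (-1/2) - ((1/2)*sqrt(7))*i, which is (-109/504) - ((23963/45864)*sqrt(7))*i.
The branch term is analytic at (-1/2) + ((1/2)*sqrt(7))*i and contributes nothing to the residue; only the rational part matters.
The factor δ**2 + δ + 2 splits as (δ - a)(δ - a') with a = (-1/2) + ((1/2)*sqrt(7))*i, a' = (-1/2) - ((1/2)*sqrt(7))*i. At the order-1 pole a set g(δ) = (δ - a)*(rational part) = [37*δ**2/28 + 8*δ/9 - 16/13] / (δ - a').
Simple pole: residue = g(a) at a = (-1/2) + ((1/2)*sqrt(7))*i, which is (-109/504) + ((23963/45864)*sqrt(7))*i.
List the singular points by increasing real part (a conjugate pair: the negative imaginary part first).

Radius of convergence at 0: 5/8.
At (-1/2) - ((1/2)*sqrt(7))*i: a pole of order 1; residue (-109/504) - ((23963/45864)*sqrt(7))*i.
At (-1/2) + ((1/2)*sqrt(7))*i: a pole of order 1; residue (-109/504) + ((23963/45864)*sqrt(7))*i.
At 5/8: an algebraic (square-root) branch point.


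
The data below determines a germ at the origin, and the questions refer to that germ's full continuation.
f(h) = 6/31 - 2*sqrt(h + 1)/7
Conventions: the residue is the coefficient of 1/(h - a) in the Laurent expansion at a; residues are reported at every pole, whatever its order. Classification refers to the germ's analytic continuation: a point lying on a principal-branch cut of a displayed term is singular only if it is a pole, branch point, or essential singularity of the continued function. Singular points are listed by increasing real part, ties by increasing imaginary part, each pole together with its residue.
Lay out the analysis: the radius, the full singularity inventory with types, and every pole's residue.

Radius of convergence at 0: 1.
At -1: an algebraic (square-root) branch point.

Branch term (-2/7)*sqrt(1 - h/(-1)): its argument vanishes at h = -1, a square-root branch point, modulus 1.
The radius of convergence is the smallest modulus among the singular points: 1.


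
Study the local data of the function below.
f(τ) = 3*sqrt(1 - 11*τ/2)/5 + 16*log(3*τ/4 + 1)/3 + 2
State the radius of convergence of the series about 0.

Branch term (3/5)*sqrt(1 - τ/(2/11)): its argument vanishes at τ = 2/11, a square-root branch point, modulus 2/11.
Branch term (16/3)*log(1 - τ/(-4/3)): its argument vanishes at τ = -4/3, a logarithmic branch point, modulus 4/3.
The radius of convergence is the smallest modulus among the singular points: 2/11.

The radius of convergence is 2/11.


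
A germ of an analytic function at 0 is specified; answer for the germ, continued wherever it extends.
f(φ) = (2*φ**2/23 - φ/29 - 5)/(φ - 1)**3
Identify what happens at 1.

The point is a pole of order 3.

The denominator factor φ - 1 vanishes at 1 and appears to the power 3; the numerator there equals -3300/667, nonzero, and no other factor vanishes.
Hence a pole whose order is the multiplicity, 3.


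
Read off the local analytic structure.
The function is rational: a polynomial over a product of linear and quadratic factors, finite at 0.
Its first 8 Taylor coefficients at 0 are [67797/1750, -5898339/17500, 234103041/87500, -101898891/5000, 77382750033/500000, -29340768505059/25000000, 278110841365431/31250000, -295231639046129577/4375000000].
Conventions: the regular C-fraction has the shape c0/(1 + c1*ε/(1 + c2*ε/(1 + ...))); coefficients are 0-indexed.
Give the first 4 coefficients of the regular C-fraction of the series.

The regular C-fraction coefficients are [67797/1750, 87/10, -221/290, 107027/32045].

Taylor coefficients (read off): a_0 = 67797/1750, a_1 = -5898339/17500, a_2 = 234103041/87500, a_3 = -101898891/5000.
c0 = a_0 = 67797/1750. Peel one level at a time: if S = 1 + c*ε/S' with S'(0) = 1, then c is the ε-coefficient of S and S' = c*ε/(S - 1).
S_1 = c0/f = 1 + (87/10)*ε + (663/100)*ε^2 + ...; c1 = 87/10.
S_2 = c1*ε/(S_1 - 1) = 1 + (-221/290)*ε + (107027/42050)*ε^2 + ...; c2 = -221/290.
S_3 = c2*ε/(S_2 - 1) = 1 + (107027/32045)*ε + ...; c3 = 107027/32045.


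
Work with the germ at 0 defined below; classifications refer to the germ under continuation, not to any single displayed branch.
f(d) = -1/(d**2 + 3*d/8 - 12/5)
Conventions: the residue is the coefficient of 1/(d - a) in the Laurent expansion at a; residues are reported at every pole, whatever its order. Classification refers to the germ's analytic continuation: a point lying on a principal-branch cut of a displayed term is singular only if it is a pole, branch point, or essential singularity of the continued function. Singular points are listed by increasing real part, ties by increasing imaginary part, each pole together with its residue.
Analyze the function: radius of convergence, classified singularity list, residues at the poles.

Denominator factor (d**2 + 3*d/8 - 12/5): discriminant 3117/320, real irrational roots -3/16 + (1/80)*sqrt(15585) and -3/16 - (1/80)*sqrt(15585); poles of order 1, moduli -3/16 + (1/80)*sqrt(15585) and 3/16 + (1/80)*sqrt(15585).
The radius of convergence is the smallest modulus among the singular points: -3/16 + (1/80)*sqrt(15585).
The factor d**2 + 3*d/8 - 12/5 splits as (d - a)(d - a') with a = -3/16 - (1/80)*sqrt(15585), a' = -3/16 + (1/80)*sqrt(15585). At the order-1 pole a set g(d) = (d - a)*f(d) = [-1] / (d - a').
Simple pole: residue = g(a) at a = -3/16 - (1/80)*sqrt(15585), which is (8/3117)*sqrt(15585).
The factor d**2 + 3*d/8 - 12/5 splits as (d - a)(d - a') with a = -3/16 + (1/80)*sqrt(15585), a' = -3/16 - (1/80)*sqrt(15585). At the order-1 pole a set g(d) = (d - a)*f(d) = [-1] / (d - a').
Simple pole: residue = g(a) at a = -3/16 + (1/80)*sqrt(15585), which is -(8/3117)*sqrt(15585).
List the singular points by increasing real part (a conjugate pair: the negative imaginary part first).

Radius of convergence at 0: -3/16 + (1/80)*sqrt(15585).
At -3/16 - (1/80)*sqrt(15585): a pole of order 1; residue (8/3117)*sqrt(15585).
At -3/16 + (1/80)*sqrt(15585): a pole of order 1; residue -(8/3117)*sqrt(15585).


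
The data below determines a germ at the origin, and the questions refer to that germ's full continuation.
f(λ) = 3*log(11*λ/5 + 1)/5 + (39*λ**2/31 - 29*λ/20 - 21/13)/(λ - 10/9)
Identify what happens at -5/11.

The point is a logarithmic branch point.

The term (3/5)*log(1 - λ/(-5/11)) has argument 1 - -5/11/(-5/11) = 0 at -5/11: a logarithmic (infinitely-sheeted) branch point; the remaining terms are analytic or single-valued there.


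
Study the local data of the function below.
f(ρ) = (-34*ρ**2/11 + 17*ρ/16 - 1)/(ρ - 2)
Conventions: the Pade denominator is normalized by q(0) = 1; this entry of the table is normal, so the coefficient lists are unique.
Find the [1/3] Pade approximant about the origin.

Taylor coefficients needed (expand at 0): a_0 = 1/2, a_1 = -9/32, a_2 = 989/704, a_3 = 989/1408, a_4 = 989/2816.
Write the denominator as Q(ρ) = 1 + q1*ρ + q2*ρ^2 + q3*ρ^3. Requiring Q*f - P = O(ρ^5) with deg P <= 1 kills the coefficients of ρ^2..ρ^4 in Q*f:
  ρ^2: a_2 + q1*a_1 + q2*a_0 = 0, i.e. 989/704 + (-9/32)*q1 + (1/2)*q2 = 0.
  ρ^3: a_3 + q1*a_2 + q2*a_1 + q3*a_0 = 0, i.e. 989/1408 + (989/704)*q1 + (-9/32)*q2 + (1/2)*q3 = 0.
  ρ^4: a_4 + q1*a_3 + q2*a_2 + q3*a_1 = 0, i.e. 989/2816 + (989/1408)*q1 + (989/704)*q2 + (-9/32)*q3 = 0.
Solving this linear system: q1 = 321425/255838, q2 = -269008/127919, q3 = -8608256/1407109.
The numerator is Q*f truncated at degree 1: P0 = a_0 = 1/2; P1 = a_1 + q1*a_0 = 1420129/4093408.

The Pade approximant has numerator coefficients [1/2, 1420129/4093408]; denominator coefficients [1, 321425/255838, -269008/127919, -8608256/1407109].


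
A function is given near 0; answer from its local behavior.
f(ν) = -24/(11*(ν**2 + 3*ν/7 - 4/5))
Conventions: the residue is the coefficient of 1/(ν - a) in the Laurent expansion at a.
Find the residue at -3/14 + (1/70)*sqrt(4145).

The factor ν**2 + 3*ν/7 - 4/5 splits as (ν - a)(ν - a') with a = -3/14 + (1/70)*sqrt(4145), a' = -3/14 - (1/70)*sqrt(4145). At the order-1 pole a set g(ν) = (ν - a)*f(ν) = [-24/11] / (ν - a').
Simple pole: residue = g(a) at a = -3/14 + (1/70)*sqrt(4145), which is -(168/9119)*sqrt(4145).

The residue is -(168/9119)*sqrt(4145).


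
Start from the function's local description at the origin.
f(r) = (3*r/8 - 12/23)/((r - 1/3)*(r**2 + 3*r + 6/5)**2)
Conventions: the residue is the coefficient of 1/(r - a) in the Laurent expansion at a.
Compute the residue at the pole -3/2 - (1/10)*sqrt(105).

The factor r**2 + 3*r + 6/5 splits as (r - a)(r - a') with a = -3/2 - (1/10)*sqrt(105), a' = -3/2 + (1/10)*sqrt(105). At the order-2 pole a set g(r) = (r - a)^2*f(r) = [(3*r/8 - 12/23)/(r - 1/3)] / (r - a')^2.
Order-2 pole: residue = g'(a); g'(-3/2 - (1/10)*sqrt(105)) = 147825/3980288 + (255085/27862016)*sqrt(105), so the residue is 147825/3980288 + (255085/27862016)*sqrt(105).

The residue is 147825/3980288 + (255085/27862016)*sqrt(105).


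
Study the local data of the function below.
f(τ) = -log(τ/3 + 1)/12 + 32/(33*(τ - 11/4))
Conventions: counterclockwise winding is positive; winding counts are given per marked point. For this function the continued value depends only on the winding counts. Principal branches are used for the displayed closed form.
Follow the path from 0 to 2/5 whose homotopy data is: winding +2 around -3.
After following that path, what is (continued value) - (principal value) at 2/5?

Continued minus principal equals -(1/3)*pi*i.

The rational part is single-valued and drops out of the difference; each branch term changes only by its own monodromy.
(-1/12)*log(1 - τ/(-3)): each positive loop around -3 adds 2*pi*i to the log, so winding +2 contributes (-1/12)*(2)*2*pi*i = -(1/3)*pi*i.
Summing the contributions at τ = 2/5 gives -(1/3)*pi*i.
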